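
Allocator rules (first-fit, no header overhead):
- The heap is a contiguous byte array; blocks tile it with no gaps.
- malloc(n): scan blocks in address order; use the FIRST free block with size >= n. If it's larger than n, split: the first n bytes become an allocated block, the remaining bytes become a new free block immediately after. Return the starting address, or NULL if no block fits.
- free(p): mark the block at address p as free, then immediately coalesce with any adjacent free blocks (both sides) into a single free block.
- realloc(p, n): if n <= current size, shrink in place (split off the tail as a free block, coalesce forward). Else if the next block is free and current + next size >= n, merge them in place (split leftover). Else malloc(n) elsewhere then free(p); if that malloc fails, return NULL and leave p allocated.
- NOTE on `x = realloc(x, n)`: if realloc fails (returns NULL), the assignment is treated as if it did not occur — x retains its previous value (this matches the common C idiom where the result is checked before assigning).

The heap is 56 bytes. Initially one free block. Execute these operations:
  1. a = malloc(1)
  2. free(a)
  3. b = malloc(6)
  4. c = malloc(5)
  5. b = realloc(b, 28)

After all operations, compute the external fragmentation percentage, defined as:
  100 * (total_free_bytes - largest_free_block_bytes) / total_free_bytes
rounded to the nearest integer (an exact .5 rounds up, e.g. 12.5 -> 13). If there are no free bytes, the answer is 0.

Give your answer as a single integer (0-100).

Answer: 26

Derivation:
Op 1: a = malloc(1) -> a = 0; heap: [0-0 ALLOC][1-55 FREE]
Op 2: free(a) -> (freed a); heap: [0-55 FREE]
Op 3: b = malloc(6) -> b = 0; heap: [0-5 ALLOC][6-55 FREE]
Op 4: c = malloc(5) -> c = 6; heap: [0-5 ALLOC][6-10 ALLOC][11-55 FREE]
Op 5: b = realloc(b, 28) -> b = 11; heap: [0-5 FREE][6-10 ALLOC][11-38 ALLOC][39-55 FREE]
Free blocks: [6 17] total_free=23 largest=17 -> 100*(23-17)/23 = 600/23 ≈ 26.087 -> rounds to 26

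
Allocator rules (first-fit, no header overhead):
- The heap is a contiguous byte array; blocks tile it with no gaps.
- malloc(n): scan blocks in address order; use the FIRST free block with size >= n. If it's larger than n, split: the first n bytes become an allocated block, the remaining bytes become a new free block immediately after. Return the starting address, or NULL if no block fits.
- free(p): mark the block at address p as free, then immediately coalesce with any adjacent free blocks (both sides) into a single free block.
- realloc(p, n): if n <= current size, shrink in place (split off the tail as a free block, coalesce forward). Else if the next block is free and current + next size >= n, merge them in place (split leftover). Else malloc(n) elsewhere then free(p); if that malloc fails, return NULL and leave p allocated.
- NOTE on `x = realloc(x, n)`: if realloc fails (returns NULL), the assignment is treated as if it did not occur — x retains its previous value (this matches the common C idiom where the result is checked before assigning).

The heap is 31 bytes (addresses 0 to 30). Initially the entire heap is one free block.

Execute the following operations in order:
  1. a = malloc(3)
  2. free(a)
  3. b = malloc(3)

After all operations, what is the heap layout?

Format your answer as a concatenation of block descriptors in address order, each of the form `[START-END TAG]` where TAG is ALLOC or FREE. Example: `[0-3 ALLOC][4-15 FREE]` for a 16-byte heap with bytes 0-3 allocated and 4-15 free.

Op 1: a = malloc(3) -> a = 0; heap: [0-2 ALLOC][3-30 FREE]
Op 2: free(a) -> (freed a); heap: [0-30 FREE]
Op 3: b = malloc(3) -> b = 0; heap: [0-2 ALLOC][3-30 FREE]

Answer: [0-2 ALLOC][3-30 FREE]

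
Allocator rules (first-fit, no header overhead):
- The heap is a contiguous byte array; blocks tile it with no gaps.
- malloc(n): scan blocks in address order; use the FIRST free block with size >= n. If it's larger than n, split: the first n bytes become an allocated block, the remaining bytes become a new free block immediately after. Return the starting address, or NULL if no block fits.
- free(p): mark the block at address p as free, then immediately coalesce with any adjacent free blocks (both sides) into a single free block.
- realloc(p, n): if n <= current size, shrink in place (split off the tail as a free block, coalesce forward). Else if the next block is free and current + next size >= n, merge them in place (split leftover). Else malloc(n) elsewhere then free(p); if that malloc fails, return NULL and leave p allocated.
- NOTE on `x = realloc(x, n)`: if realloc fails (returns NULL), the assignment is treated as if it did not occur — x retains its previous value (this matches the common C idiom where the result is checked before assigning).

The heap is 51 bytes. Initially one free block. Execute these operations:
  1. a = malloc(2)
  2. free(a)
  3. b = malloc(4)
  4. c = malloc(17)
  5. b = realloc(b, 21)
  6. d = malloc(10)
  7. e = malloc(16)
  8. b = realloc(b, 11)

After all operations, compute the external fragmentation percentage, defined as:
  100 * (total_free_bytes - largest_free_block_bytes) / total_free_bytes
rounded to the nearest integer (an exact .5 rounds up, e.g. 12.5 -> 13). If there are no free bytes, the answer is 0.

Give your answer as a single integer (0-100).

Answer: 17

Derivation:
Op 1: a = malloc(2) -> a = 0; heap: [0-1 ALLOC][2-50 FREE]
Op 2: free(a) -> (freed a); heap: [0-50 FREE]
Op 3: b = malloc(4) -> b = 0; heap: [0-3 ALLOC][4-50 FREE]
Op 4: c = malloc(17) -> c = 4; heap: [0-3 ALLOC][4-20 ALLOC][21-50 FREE]
Op 5: b = realloc(b, 21) -> b = 21; heap: [0-3 FREE][4-20 ALLOC][21-41 ALLOC][42-50 FREE]
Op 6: d = malloc(10) -> d = NULL; heap: [0-3 FREE][4-20 ALLOC][21-41 ALLOC][42-50 FREE]
Op 7: e = malloc(16) -> e = NULL; heap: [0-3 FREE][4-20 ALLOC][21-41 ALLOC][42-50 FREE]
Op 8: b = realloc(b, 11) -> b = 21; heap: [0-3 FREE][4-20 ALLOC][21-31 ALLOC][32-50 FREE]
Free blocks: [4 19] total_free=23 largest=19 -> 100*(23-19)/23 = 400/23 ≈ 17.391 -> rounds to 17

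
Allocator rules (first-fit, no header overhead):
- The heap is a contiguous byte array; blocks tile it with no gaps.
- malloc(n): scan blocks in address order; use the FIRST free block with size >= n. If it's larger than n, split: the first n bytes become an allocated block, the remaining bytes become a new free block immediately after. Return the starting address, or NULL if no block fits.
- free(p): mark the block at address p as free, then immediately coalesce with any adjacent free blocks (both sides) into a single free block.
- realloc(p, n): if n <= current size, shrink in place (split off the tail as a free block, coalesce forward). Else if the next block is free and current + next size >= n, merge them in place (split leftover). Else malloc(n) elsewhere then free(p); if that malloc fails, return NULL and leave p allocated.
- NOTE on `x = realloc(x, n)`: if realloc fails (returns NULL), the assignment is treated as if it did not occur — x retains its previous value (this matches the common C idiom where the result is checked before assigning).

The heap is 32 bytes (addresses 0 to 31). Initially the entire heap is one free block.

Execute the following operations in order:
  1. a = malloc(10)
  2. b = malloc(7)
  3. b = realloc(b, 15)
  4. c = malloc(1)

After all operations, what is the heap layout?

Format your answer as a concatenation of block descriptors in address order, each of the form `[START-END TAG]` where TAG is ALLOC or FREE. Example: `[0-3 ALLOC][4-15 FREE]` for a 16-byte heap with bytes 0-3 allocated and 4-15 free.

Answer: [0-9 ALLOC][10-24 ALLOC][25-25 ALLOC][26-31 FREE]

Derivation:
Op 1: a = malloc(10) -> a = 0; heap: [0-9 ALLOC][10-31 FREE]
Op 2: b = malloc(7) -> b = 10; heap: [0-9 ALLOC][10-16 ALLOC][17-31 FREE]
Op 3: b = realloc(b, 15) -> b = 10; heap: [0-9 ALLOC][10-24 ALLOC][25-31 FREE]
Op 4: c = malloc(1) -> c = 25; heap: [0-9 ALLOC][10-24 ALLOC][25-25 ALLOC][26-31 FREE]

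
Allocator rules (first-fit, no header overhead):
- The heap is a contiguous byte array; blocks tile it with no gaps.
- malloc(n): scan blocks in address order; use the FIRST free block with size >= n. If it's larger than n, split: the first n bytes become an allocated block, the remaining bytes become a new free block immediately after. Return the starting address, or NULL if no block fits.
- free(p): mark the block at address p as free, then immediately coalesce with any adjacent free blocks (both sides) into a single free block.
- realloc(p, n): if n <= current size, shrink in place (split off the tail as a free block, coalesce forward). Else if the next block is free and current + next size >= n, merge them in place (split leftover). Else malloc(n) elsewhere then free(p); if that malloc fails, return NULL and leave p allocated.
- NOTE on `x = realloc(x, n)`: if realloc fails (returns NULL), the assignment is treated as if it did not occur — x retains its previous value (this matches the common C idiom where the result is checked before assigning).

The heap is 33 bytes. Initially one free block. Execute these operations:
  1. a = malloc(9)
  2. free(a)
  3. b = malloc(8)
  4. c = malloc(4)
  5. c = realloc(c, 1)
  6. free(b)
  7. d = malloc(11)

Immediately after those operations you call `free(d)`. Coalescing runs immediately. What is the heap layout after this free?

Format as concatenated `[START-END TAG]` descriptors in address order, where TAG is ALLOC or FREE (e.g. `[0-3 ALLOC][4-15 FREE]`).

Op 1: a = malloc(9) -> a = 0; heap: [0-8 ALLOC][9-32 FREE]
Op 2: free(a) -> (freed a); heap: [0-32 FREE]
Op 3: b = malloc(8) -> b = 0; heap: [0-7 ALLOC][8-32 FREE]
Op 4: c = malloc(4) -> c = 8; heap: [0-7 ALLOC][8-11 ALLOC][12-32 FREE]
Op 5: c = realloc(c, 1) -> c = 8; heap: [0-7 ALLOC][8-8 ALLOC][9-32 FREE]
Op 6: free(b) -> (freed b); heap: [0-7 FREE][8-8 ALLOC][9-32 FREE]
Op 7: d = malloc(11) -> d = 9; heap: [0-7 FREE][8-8 ALLOC][9-19 ALLOC][20-32 FREE]
free(d): d = 9 -> block [9-19 ALLOC]; mark free, coalesce with adjacent free neighbors -> [0-7 FREE][8-8 ALLOC][9-32 FREE]

Answer: [0-7 FREE][8-8 ALLOC][9-32 FREE]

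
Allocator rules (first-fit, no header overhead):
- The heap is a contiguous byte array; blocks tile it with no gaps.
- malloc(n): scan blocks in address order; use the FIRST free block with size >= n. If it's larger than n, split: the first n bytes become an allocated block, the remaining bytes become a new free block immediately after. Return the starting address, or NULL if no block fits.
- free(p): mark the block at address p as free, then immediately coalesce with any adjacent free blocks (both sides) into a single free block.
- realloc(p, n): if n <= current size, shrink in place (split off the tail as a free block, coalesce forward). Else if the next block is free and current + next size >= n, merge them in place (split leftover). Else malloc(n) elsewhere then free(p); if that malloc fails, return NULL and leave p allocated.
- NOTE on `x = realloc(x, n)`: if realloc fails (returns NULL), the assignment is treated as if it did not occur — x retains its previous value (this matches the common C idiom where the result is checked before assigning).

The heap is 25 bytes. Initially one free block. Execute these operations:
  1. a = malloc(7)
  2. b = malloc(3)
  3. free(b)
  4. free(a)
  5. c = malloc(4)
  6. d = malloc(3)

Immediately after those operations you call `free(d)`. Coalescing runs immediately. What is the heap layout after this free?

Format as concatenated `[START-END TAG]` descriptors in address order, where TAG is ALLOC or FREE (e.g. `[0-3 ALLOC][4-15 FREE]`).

Answer: [0-3 ALLOC][4-24 FREE]

Derivation:
Op 1: a = malloc(7) -> a = 0; heap: [0-6 ALLOC][7-24 FREE]
Op 2: b = malloc(3) -> b = 7; heap: [0-6 ALLOC][7-9 ALLOC][10-24 FREE]
Op 3: free(b) -> (freed b); heap: [0-6 ALLOC][7-24 FREE]
Op 4: free(a) -> (freed a); heap: [0-24 FREE]
Op 5: c = malloc(4) -> c = 0; heap: [0-3 ALLOC][4-24 FREE]
Op 6: d = malloc(3) -> d = 4; heap: [0-3 ALLOC][4-6 ALLOC][7-24 FREE]
free(d): d = 4 -> block [4-6 ALLOC]; mark free, coalesce with adjacent free neighbors -> [0-3 ALLOC][4-24 FREE]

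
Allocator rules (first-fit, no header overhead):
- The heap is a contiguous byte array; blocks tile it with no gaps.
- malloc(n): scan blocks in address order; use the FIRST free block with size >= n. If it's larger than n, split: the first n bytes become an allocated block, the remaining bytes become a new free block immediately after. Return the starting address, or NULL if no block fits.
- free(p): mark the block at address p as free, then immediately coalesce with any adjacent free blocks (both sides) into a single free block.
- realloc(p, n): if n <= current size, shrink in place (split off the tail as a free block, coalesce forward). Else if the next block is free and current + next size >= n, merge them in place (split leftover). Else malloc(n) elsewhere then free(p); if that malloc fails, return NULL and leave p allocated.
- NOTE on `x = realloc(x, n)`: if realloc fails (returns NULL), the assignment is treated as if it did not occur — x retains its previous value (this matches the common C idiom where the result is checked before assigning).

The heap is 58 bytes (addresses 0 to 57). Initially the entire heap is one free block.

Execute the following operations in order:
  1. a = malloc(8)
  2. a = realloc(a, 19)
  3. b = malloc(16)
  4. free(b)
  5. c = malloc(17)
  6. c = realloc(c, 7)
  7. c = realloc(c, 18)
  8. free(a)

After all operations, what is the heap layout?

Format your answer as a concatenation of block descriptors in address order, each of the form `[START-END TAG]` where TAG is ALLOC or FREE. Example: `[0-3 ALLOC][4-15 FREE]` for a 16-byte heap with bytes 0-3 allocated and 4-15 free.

Answer: [0-18 FREE][19-36 ALLOC][37-57 FREE]

Derivation:
Op 1: a = malloc(8) -> a = 0; heap: [0-7 ALLOC][8-57 FREE]
Op 2: a = realloc(a, 19) -> a = 0; heap: [0-18 ALLOC][19-57 FREE]
Op 3: b = malloc(16) -> b = 19; heap: [0-18 ALLOC][19-34 ALLOC][35-57 FREE]
Op 4: free(b) -> (freed b); heap: [0-18 ALLOC][19-57 FREE]
Op 5: c = malloc(17) -> c = 19; heap: [0-18 ALLOC][19-35 ALLOC][36-57 FREE]
Op 6: c = realloc(c, 7) -> c = 19; heap: [0-18 ALLOC][19-25 ALLOC][26-57 FREE]
Op 7: c = realloc(c, 18) -> c = 19; heap: [0-18 ALLOC][19-36 ALLOC][37-57 FREE]
Op 8: free(a) -> (freed a); heap: [0-18 FREE][19-36 ALLOC][37-57 FREE]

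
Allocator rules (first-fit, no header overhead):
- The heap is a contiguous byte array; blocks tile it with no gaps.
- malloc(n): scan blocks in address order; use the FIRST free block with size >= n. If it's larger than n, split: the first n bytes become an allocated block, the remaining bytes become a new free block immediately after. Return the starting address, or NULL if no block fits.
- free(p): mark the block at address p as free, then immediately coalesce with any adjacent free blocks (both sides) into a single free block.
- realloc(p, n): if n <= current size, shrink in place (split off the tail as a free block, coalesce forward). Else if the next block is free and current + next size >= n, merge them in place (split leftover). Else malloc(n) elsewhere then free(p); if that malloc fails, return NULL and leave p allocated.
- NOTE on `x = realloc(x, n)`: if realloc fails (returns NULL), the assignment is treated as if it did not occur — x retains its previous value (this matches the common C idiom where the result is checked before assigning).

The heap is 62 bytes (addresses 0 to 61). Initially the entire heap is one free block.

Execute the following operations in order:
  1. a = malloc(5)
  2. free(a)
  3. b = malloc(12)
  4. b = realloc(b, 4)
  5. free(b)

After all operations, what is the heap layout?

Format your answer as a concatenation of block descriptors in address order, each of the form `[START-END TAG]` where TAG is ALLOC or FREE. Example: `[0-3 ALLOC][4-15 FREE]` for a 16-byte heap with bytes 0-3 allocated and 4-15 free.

Op 1: a = malloc(5) -> a = 0; heap: [0-4 ALLOC][5-61 FREE]
Op 2: free(a) -> (freed a); heap: [0-61 FREE]
Op 3: b = malloc(12) -> b = 0; heap: [0-11 ALLOC][12-61 FREE]
Op 4: b = realloc(b, 4) -> b = 0; heap: [0-3 ALLOC][4-61 FREE]
Op 5: free(b) -> (freed b); heap: [0-61 FREE]

Answer: [0-61 FREE]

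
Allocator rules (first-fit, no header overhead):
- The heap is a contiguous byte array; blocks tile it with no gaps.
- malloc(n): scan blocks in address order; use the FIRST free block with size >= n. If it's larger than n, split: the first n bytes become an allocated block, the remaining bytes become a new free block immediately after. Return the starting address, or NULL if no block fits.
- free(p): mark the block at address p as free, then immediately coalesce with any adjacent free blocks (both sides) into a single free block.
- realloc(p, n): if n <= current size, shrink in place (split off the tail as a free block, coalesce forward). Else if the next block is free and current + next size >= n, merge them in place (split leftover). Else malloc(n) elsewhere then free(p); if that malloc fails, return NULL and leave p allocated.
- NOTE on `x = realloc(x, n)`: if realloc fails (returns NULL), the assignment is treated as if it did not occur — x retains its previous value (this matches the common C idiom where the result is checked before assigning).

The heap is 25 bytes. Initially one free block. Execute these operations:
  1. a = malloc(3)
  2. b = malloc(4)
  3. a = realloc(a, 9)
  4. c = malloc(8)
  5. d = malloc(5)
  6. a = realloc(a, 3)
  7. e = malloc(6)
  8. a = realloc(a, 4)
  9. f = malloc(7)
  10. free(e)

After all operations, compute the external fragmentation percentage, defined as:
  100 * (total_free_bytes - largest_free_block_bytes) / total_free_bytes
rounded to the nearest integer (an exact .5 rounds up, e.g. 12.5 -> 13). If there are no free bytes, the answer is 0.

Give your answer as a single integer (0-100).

Op 1: a = malloc(3) -> a = 0; heap: [0-2 ALLOC][3-24 FREE]
Op 2: b = malloc(4) -> b = 3; heap: [0-2 ALLOC][3-6 ALLOC][7-24 FREE]
Op 3: a = realloc(a, 9) -> a = 7; heap: [0-2 FREE][3-6 ALLOC][7-15 ALLOC][16-24 FREE]
Op 4: c = malloc(8) -> c = 16; heap: [0-2 FREE][3-6 ALLOC][7-15 ALLOC][16-23 ALLOC][24-24 FREE]
Op 5: d = malloc(5) -> d = NULL; heap: [0-2 FREE][3-6 ALLOC][7-15 ALLOC][16-23 ALLOC][24-24 FREE]
Op 6: a = realloc(a, 3) -> a = 7; heap: [0-2 FREE][3-6 ALLOC][7-9 ALLOC][10-15 FREE][16-23 ALLOC][24-24 FREE]
Op 7: e = malloc(6) -> e = 10; heap: [0-2 FREE][3-6 ALLOC][7-9 ALLOC][10-15 ALLOC][16-23 ALLOC][24-24 FREE]
Op 8: a = realloc(a, 4) -> NULL (a unchanged); heap: [0-2 FREE][3-6 ALLOC][7-9 ALLOC][10-15 ALLOC][16-23 ALLOC][24-24 FREE]
Op 9: f = malloc(7) -> f = NULL; heap: [0-2 FREE][3-6 ALLOC][7-9 ALLOC][10-15 ALLOC][16-23 ALLOC][24-24 FREE]
Op 10: free(e) -> (freed e); heap: [0-2 FREE][3-6 ALLOC][7-9 ALLOC][10-15 FREE][16-23 ALLOC][24-24 FREE]
Free blocks: [3 6 1] total_free=10 largest=6 -> 100*(10-6)/10 = 400/10 = 40

Answer: 40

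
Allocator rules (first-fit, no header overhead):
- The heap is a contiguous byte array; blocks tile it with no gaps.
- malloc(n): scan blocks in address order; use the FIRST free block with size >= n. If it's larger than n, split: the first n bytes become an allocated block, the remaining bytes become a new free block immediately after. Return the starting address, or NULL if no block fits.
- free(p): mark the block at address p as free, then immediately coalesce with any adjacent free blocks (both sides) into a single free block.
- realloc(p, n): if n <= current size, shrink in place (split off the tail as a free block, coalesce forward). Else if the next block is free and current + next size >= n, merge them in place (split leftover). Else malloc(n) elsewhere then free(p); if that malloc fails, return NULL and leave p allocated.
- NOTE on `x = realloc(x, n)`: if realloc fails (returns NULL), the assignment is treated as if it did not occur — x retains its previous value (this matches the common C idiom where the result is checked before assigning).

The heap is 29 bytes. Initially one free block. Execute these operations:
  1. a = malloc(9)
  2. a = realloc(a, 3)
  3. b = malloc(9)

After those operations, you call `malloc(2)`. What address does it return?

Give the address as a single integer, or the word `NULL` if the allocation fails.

Op 1: a = malloc(9) -> a = 0; heap: [0-8 ALLOC][9-28 FREE]
Op 2: a = realloc(a, 3) -> a = 0; heap: [0-2 ALLOC][3-28 FREE]
Op 3: b = malloc(9) -> b = 3; heap: [0-2 ALLOC][3-11 ALLOC][12-28 FREE]
malloc(2): first-fit scan over [0-2 ALLOC][3-11 ALLOC][12-28 FREE] -> 12

Answer: 12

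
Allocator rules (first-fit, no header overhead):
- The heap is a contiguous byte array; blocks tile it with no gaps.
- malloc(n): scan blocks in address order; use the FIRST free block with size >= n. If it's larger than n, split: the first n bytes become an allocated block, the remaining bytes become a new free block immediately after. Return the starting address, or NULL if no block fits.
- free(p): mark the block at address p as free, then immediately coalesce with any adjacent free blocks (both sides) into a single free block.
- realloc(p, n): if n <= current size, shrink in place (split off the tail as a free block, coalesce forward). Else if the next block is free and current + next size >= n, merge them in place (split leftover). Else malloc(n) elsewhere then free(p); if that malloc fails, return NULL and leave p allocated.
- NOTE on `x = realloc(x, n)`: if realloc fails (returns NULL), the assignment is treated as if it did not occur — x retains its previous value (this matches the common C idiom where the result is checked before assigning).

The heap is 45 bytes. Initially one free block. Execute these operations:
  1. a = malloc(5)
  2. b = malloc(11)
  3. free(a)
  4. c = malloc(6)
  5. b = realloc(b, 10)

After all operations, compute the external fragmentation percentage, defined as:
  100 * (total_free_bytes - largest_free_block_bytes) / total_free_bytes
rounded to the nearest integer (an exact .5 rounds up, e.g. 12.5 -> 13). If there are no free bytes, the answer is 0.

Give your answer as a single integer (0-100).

Op 1: a = malloc(5) -> a = 0; heap: [0-4 ALLOC][5-44 FREE]
Op 2: b = malloc(11) -> b = 5; heap: [0-4 ALLOC][5-15 ALLOC][16-44 FREE]
Op 3: free(a) -> (freed a); heap: [0-4 FREE][5-15 ALLOC][16-44 FREE]
Op 4: c = malloc(6) -> c = 16; heap: [0-4 FREE][5-15 ALLOC][16-21 ALLOC][22-44 FREE]
Op 5: b = realloc(b, 10) -> b = 5; heap: [0-4 FREE][5-14 ALLOC][15-15 FREE][16-21 ALLOC][22-44 FREE]
Free blocks: [5 1 23] total_free=29 largest=23 -> 100*(29-23)/29 = 600/29 ≈ 20.690 -> rounds to 21

Answer: 21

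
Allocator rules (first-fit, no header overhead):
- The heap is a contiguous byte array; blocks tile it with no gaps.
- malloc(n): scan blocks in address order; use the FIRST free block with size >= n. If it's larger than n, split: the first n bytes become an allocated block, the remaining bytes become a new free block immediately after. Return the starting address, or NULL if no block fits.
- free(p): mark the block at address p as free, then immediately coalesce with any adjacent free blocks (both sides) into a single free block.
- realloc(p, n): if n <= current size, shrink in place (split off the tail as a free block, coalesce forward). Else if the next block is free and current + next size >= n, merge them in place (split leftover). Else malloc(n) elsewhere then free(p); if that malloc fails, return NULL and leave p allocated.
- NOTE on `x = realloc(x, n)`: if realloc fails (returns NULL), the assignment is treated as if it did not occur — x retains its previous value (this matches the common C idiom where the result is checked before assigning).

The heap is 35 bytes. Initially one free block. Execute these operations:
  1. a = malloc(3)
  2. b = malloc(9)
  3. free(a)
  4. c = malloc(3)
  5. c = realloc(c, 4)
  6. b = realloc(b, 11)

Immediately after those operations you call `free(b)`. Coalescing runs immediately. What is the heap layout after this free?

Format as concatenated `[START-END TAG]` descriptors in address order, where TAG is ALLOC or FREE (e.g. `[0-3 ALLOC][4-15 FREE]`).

Op 1: a = malloc(3) -> a = 0; heap: [0-2 ALLOC][3-34 FREE]
Op 2: b = malloc(9) -> b = 3; heap: [0-2 ALLOC][3-11 ALLOC][12-34 FREE]
Op 3: free(a) -> (freed a); heap: [0-2 FREE][3-11 ALLOC][12-34 FREE]
Op 4: c = malloc(3) -> c = 0; heap: [0-2 ALLOC][3-11 ALLOC][12-34 FREE]
Op 5: c = realloc(c, 4) -> c = 12; heap: [0-2 FREE][3-11 ALLOC][12-15 ALLOC][16-34 FREE]
Op 6: b = realloc(b, 11) -> b = 16; heap: [0-11 FREE][12-15 ALLOC][16-26 ALLOC][27-34 FREE]
free(b): b = 16 -> block [16-26 ALLOC]; mark free, coalesce with adjacent free neighbors -> [0-11 FREE][12-15 ALLOC][16-34 FREE]

Answer: [0-11 FREE][12-15 ALLOC][16-34 FREE]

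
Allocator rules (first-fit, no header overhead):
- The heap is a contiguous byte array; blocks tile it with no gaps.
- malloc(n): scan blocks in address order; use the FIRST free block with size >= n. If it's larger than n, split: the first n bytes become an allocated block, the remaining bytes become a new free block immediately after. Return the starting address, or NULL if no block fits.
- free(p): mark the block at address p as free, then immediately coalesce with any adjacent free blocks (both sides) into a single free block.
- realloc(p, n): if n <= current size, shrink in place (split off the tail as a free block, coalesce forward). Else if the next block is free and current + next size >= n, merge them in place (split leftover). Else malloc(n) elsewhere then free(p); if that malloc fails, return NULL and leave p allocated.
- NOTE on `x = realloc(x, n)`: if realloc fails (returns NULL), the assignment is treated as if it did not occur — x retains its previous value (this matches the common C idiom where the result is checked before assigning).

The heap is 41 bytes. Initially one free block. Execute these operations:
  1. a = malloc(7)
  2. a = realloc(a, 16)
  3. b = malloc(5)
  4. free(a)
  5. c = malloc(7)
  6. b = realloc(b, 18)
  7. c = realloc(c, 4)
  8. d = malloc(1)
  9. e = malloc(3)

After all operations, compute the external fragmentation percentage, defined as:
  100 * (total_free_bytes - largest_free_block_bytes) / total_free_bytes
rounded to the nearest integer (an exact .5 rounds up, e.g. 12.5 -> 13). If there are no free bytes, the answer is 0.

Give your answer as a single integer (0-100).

Op 1: a = malloc(7) -> a = 0; heap: [0-6 ALLOC][7-40 FREE]
Op 2: a = realloc(a, 16) -> a = 0; heap: [0-15 ALLOC][16-40 FREE]
Op 3: b = malloc(5) -> b = 16; heap: [0-15 ALLOC][16-20 ALLOC][21-40 FREE]
Op 4: free(a) -> (freed a); heap: [0-15 FREE][16-20 ALLOC][21-40 FREE]
Op 5: c = malloc(7) -> c = 0; heap: [0-6 ALLOC][7-15 FREE][16-20 ALLOC][21-40 FREE]
Op 6: b = realloc(b, 18) -> b = 16; heap: [0-6 ALLOC][7-15 FREE][16-33 ALLOC][34-40 FREE]
Op 7: c = realloc(c, 4) -> c = 0; heap: [0-3 ALLOC][4-15 FREE][16-33 ALLOC][34-40 FREE]
Op 8: d = malloc(1) -> d = 4; heap: [0-3 ALLOC][4-4 ALLOC][5-15 FREE][16-33 ALLOC][34-40 FREE]
Op 9: e = malloc(3) -> e = 5; heap: [0-3 ALLOC][4-4 ALLOC][5-7 ALLOC][8-15 FREE][16-33 ALLOC][34-40 FREE]
Free blocks: [8 7] total_free=15 largest=8 -> 100*(15-8)/15 = 700/15 ≈ 46.667 -> rounds to 47

Answer: 47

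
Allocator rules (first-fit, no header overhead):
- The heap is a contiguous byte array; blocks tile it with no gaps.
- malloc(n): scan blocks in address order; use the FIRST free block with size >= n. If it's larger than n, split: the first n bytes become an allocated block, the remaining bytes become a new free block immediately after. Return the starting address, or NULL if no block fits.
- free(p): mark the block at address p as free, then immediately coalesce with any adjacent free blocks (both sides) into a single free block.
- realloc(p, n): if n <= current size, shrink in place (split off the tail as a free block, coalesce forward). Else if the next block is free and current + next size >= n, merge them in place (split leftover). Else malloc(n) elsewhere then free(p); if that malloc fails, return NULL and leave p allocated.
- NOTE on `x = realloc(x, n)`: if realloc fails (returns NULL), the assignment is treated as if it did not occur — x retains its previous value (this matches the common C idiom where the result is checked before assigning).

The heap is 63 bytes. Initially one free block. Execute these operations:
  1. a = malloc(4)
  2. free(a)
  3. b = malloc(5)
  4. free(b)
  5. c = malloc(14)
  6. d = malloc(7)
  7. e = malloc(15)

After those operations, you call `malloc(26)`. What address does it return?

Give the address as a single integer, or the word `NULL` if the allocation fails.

Answer: 36

Derivation:
Op 1: a = malloc(4) -> a = 0; heap: [0-3 ALLOC][4-62 FREE]
Op 2: free(a) -> (freed a); heap: [0-62 FREE]
Op 3: b = malloc(5) -> b = 0; heap: [0-4 ALLOC][5-62 FREE]
Op 4: free(b) -> (freed b); heap: [0-62 FREE]
Op 5: c = malloc(14) -> c = 0; heap: [0-13 ALLOC][14-62 FREE]
Op 6: d = malloc(7) -> d = 14; heap: [0-13 ALLOC][14-20 ALLOC][21-62 FREE]
Op 7: e = malloc(15) -> e = 21; heap: [0-13 ALLOC][14-20 ALLOC][21-35 ALLOC][36-62 FREE]
malloc(26): first-fit scan over [0-13 ALLOC][14-20 ALLOC][21-35 ALLOC][36-62 FREE] -> 36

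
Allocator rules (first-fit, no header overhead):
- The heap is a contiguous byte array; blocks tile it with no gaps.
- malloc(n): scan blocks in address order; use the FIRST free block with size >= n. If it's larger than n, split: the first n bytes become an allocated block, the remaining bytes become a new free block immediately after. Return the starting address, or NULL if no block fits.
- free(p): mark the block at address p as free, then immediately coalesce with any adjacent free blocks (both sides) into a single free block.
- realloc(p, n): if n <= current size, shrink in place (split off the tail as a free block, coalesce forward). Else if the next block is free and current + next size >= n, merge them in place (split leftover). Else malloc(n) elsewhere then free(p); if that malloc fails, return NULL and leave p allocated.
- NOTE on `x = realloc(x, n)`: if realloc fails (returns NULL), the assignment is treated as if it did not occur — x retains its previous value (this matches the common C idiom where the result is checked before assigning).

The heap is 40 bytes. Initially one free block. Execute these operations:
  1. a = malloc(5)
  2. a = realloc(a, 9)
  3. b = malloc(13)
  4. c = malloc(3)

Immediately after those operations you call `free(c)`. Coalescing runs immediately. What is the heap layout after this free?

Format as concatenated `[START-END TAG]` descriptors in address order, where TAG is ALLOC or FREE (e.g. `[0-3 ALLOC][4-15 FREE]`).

Answer: [0-8 ALLOC][9-21 ALLOC][22-39 FREE]

Derivation:
Op 1: a = malloc(5) -> a = 0; heap: [0-4 ALLOC][5-39 FREE]
Op 2: a = realloc(a, 9) -> a = 0; heap: [0-8 ALLOC][9-39 FREE]
Op 3: b = malloc(13) -> b = 9; heap: [0-8 ALLOC][9-21 ALLOC][22-39 FREE]
Op 4: c = malloc(3) -> c = 22; heap: [0-8 ALLOC][9-21 ALLOC][22-24 ALLOC][25-39 FREE]
free(c): c = 22 -> block [22-24 ALLOC]; mark free, coalesce with adjacent free neighbors -> [0-8 ALLOC][9-21 ALLOC][22-39 FREE]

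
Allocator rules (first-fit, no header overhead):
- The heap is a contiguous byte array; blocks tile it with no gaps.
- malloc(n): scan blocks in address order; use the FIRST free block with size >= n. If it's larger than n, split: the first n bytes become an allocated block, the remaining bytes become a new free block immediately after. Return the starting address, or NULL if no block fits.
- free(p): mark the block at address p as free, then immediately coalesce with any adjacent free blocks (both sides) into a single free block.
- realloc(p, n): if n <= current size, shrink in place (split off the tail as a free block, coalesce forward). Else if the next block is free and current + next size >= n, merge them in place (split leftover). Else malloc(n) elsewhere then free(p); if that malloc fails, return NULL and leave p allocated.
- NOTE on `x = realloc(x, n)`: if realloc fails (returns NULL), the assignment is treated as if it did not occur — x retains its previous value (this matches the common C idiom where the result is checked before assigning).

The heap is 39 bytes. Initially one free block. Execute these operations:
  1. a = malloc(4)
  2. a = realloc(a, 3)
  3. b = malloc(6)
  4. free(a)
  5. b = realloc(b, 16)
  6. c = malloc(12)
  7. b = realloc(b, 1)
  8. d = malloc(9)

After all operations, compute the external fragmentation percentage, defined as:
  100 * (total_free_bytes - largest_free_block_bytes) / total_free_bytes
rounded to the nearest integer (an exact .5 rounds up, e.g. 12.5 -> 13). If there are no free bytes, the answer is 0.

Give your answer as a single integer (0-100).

Op 1: a = malloc(4) -> a = 0; heap: [0-3 ALLOC][4-38 FREE]
Op 2: a = realloc(a, 3) -> a = 0; heap: [0-2 ALLOC][3-38 FREE]
Op 3: b = malloc(6) -> b = 3; heap: [0-2 ALLOC][3-8 ALLOC][9-38 FREE]
Op 4: free(a) -> (freed a); heap: [0-2 FREE][3-8 ALLOC][9-38 FREE]
Op 5: b = realloc(b, 16) -> b = 3; heap: [0-2 FREE][3-18 ALLOC][19-38 FREE]
Op 6: c = malloc(12) -> c = 19; heap: [0-2 FREE][3-18 ALLOC][19-30 ALLOC][31-38 FREE]
Op 7: b = realloc(b, 1) -> b = 3; heap: [0-2 FREE][3-3 ALLOC][4-18 FREE][19-30 ALLOC][31-38 FREE]
Op 8: d = malloc(9) -> d = 4; heap: [0-2 FREE][3-3 ALLOC][4-12 ALLOC][13-18 FREE][19-30 ALLOC][31-38 FREE]
Free blocks: [3 6 8] total_free=17 largest=8 -> 100*(17-8)/17 = 900/17 ≈ 52.941 -> rounds to 53

Answer: 53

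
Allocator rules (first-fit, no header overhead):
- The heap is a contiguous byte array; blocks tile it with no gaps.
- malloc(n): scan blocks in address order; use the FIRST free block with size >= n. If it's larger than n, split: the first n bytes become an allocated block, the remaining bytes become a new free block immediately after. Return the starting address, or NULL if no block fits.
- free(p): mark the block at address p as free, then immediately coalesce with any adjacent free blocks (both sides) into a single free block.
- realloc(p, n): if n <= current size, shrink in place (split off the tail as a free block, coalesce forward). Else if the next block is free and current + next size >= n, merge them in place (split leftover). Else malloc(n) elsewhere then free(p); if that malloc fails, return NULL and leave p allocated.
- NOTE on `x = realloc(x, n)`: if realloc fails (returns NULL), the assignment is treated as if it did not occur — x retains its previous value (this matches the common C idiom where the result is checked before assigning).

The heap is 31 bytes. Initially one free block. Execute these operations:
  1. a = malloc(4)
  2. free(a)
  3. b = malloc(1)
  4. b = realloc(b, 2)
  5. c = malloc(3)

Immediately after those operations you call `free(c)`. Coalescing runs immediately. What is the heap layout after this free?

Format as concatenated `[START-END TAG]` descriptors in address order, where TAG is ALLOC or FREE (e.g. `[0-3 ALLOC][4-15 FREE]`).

Op 1: a = malloc(4) -> a = 0; heap: [0-3 ALLOC][4-30 FREE]
Op 2: free(a) -> (freed a); heap: [0-30 FREE]
Op 3: b = malloc(1) -> b = 0; heap: [0-0 ALLOC][1-30 FREE]
Op 4: b = realloc(b, 2) -> b = 0; heap: [0-1 ALLOC][2-30 FREE]
Op 5: c = malloc(3) -> c = 2; heap: [0-1 ALLOC][2-4 ALLOC][5-30 FREE]
free(c): c = 2 -> block [2-4 ALLOC]; mark free, coalesce with adjacent free neighbors -> [0-1 ALLOC][2-30 FREE]

Answer: [0-1 ALLOC][2-30 FREE]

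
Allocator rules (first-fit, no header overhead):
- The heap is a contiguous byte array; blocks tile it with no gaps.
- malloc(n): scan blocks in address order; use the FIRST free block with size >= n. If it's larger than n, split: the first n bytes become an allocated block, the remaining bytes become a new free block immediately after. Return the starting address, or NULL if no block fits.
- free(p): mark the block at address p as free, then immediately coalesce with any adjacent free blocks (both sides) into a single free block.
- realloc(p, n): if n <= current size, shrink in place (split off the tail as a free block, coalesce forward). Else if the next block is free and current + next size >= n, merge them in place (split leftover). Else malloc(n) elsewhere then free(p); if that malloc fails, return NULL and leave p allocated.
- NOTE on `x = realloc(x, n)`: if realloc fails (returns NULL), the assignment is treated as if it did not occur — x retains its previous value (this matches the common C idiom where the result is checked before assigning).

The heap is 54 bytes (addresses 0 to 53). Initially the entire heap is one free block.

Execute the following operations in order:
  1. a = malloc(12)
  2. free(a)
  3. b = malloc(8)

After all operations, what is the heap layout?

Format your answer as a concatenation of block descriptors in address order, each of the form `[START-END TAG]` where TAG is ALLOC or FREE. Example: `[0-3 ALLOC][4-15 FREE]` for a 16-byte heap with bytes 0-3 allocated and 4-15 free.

Answer: [0-7 ALLOC][8-53 FREE]

Derivation:
Op 1: a = malloc(12) -> a = 0; heap: [0-11 ALLOC][12-53 FREE]
Op 2: free(a) -> (freed a); heap: [0-53 FREE]
Op 3: b = malloc(8) -> b = 0; heap: [0-7 ALLOC][8-53 FREE]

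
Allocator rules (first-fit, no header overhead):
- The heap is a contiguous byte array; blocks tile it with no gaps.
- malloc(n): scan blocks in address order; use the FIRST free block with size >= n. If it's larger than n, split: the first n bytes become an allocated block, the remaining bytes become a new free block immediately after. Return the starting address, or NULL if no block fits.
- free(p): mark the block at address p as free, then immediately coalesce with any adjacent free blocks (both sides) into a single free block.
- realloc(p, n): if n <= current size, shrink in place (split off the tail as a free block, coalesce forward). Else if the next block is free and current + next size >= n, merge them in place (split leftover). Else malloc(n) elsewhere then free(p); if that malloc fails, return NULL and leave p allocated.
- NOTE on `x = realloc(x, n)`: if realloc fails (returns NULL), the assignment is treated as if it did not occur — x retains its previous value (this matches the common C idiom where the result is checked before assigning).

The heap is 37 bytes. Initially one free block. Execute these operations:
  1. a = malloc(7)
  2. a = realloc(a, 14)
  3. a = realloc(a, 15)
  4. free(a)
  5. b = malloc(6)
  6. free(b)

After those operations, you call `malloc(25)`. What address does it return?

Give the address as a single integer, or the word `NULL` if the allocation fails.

Op 1: a = malloc(7) -> a = 0; heap: [0-6 ALLOC][7-36 FREE]
Op 2: a = realloc(a, 14) -> a = 0; heap: [0-13 ALLOC][14-36 FREE]
Op 3: a = realloc(a, 15) -> a = 0; heap: [0-14 ALLOC][15-36 FREE]
Op 4: free(a) -> (freed a); heap: [0-36 FREE]
Op 5: b = malloc(6) -> b = 0; heap: [0-5 ALLOC][6-36 FREE]
Op 6: free(b) -> (freed b); heap: [0-36 FREE]
malloc(25): first-fit scan over [0-36 FREE] -> 0

Answer: 0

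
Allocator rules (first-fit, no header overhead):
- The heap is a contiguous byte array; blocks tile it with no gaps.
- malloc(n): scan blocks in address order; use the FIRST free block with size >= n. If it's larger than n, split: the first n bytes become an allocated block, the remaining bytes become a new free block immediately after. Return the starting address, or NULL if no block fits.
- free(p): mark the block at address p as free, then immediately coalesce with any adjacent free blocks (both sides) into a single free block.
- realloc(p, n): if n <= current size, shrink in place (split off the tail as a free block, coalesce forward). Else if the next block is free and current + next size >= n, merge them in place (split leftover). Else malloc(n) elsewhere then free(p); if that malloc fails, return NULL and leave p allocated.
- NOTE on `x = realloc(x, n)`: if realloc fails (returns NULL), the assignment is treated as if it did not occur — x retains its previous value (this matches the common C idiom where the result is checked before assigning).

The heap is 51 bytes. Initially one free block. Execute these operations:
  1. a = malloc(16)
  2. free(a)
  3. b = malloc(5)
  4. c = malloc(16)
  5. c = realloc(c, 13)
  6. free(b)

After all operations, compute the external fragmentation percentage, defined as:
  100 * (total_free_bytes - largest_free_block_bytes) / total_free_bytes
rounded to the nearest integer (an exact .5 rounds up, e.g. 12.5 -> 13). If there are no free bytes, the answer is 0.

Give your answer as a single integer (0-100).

Answer: 13

Derivation:
Op 1: a = malloc(16) -> a = 0; heap: [0-15 ALLOC][16-50 FREE]
Op 2: free(a) -> (freed a); heap: [0-50 FREE]
Op 3: b = malloc(5) -> b = 0; heap: [0-4 ALLOC][5-50 FREE]
Op 4: c = malloc(16) -> c = 5; heap: [0-4 ALLOC][5-20 ALLOC][21-50 FREE]
Op 5: c = realloc(c, 13) -> c = 5; heap: [0-4 ALLOC][5-17 ALLOC][18-50 FREE]
Op 6: free(b) -> (freed b); heap: [0-4 FREE][5-17 ALLOC][18-50 FREE]
Free blocks: [5 33] total_free=38 largest=33 -> 100*(38-33)/38 = 500/38 ≈ 13.158 -> rounds to 13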